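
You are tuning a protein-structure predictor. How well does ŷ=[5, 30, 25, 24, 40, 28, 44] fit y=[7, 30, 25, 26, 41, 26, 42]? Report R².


ȳ = 28.1429
SS_res = Σ(y-ŷ)² = 17
SS_tot = Σ(y-ȳ)² = 826.86
R² = 1 - SS_res/SS_tot = 1 - 0.0206 = 0.9794

0.9794


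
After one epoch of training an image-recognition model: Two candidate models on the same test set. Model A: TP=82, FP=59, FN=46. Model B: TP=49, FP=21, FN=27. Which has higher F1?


Model A: P=82/141=0.5816, R=82/128=0.6406, F1=2PR/(P+R)=2TP/(2TP+FP+FN)=164/269=0.6097
Model B: P=49/70=0.7, R=49/76=0.6447, F1=2PR/(P+R)=2TP/(2TP+FP+FN)=98/146=0.6712
0.6097 < 0.6712 → Model B

Model B


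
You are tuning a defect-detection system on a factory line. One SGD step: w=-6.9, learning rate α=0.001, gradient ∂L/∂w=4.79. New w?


w_new = w - α·∇
= -6.9 - 0.001·4.79
= -6.9 - 0.00479
= -6.90479

-6.90479


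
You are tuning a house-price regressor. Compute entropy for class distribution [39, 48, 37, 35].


Probabilities: [39/159, 48/159, 37/159, 35/159] ≈ [0.2453, 0.3019, 0.2327, 0.2201]
H = -((39/159)·log₂(39/159) + (48/159)·log₂(48/159) + (37/159)·log₂(37/159) + (35/159)·log₂(35/159))
  = 1.9891 bits

1.9891 bits


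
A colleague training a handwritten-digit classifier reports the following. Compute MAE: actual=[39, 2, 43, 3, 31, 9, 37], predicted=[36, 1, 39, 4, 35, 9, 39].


Absolute errors: |39-36|=3, |2-1|=1, |43-39|=4, |3-4|=1, |31-35|=4, |9-9|=0, |37-39|=2
Sum = 15
MAE = 15/7 = 15/7

15/7


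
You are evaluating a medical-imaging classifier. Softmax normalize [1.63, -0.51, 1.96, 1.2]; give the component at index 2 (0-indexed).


Exponentials: e^1.63=5.1039, e^-0.51=0.6005, e^1.96=7.0993, e^1.2=3.3201
Sum = 16.1238
Softmax = [0.3165, 0.0372, 0.4403, 0.2059]
p[2] = 7.0993/16.1238 = 0.4403

0.4403


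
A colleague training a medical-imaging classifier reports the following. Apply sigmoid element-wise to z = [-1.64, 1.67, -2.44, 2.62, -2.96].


σ(-1.64) = 1/(1+e^1.64) = 0.1625
σ(1.67) = 1/(1+e^-1.67) = 0.8416
σ(-2.44) = 1/(1+e^2.44) = 0.0802
σ(2.62) = 1/(1+e^-2.62) = 0.9321
σ(-2.96) = 1/(1+e^2.96) = 0.0493
result = [0.1625, 0.8416, 0.0802, 0.9321, 0.0493]

[0.1625, 0.8416, 0.0802, 0.9321, 0.0493]


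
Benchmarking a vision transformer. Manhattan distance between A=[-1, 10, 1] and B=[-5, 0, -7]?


d = |-1+ 5| + |10-0| + |1+ 7|
  = 4 + 10 + 8
  = 22

22


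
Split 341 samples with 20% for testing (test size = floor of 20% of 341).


Test = ⌊341·20/100⌋ = 68
Train = 341 - 68 = 273

Train: 273, Test: 68


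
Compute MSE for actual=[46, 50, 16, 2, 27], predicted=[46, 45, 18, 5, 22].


Squared errors: (46-46)²=0, (50-45)²=25, (16-18)²=4, (2-5)²=9, (27-22)²=25
Sum = 63
MSE = 63/5 = 63/5

63/5


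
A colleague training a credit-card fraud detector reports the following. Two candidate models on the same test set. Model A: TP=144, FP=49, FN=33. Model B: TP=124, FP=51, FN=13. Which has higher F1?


Model A: P=144/193=0.7461, R=144/177=0.8136, F1=2PR/(P+R)=2TP/(2TP+FP+FN)=288/370=0.7784
Model B: P=124/175=0.7086, R=124/137=0.9051, F1=2PR/(P+R)=2TP/(2TP+FP+FN)=248/312=0.7949
0.7784 < 0.7949 → Model B

Model B


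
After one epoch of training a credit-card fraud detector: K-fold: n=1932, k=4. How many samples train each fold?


Fold size = 1932/4 = 483
Training per fold = 1932 - 483 = 1449

1449


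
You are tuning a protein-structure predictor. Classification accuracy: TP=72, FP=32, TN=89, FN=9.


Accuracy = (TP+TN)/(TP+TN+FP+FN)
= (72+89)/(202)
= 161/202 = 79.7%

79.7%


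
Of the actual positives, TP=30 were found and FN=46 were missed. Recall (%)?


Recall = TP/(TP+FN)
= 30/(30+46)
= 30/76 = 39.47%

39.47%


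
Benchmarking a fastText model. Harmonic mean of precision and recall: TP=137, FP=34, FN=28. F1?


Precision = 137/171 = 0.8012
Recall = 137/165 = 0.8303
F1 = 2·P·R/(P+R) = 2·TP/(2·TP+FP+FN) = 274/(274+34+28) = 274/336 = 0.8155

0.8155


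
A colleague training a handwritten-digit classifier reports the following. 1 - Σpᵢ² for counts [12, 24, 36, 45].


Probabilities: [12/117, 24/117, 36/117, 45/117] ≈ [0.1026, 0.2051, 0.3077, 0.3846]
Σpᵢ² = (144 + 576 + 1296 + 2025)/117² = 4041/13689
Gini = 1 - Σpᵢ² = 1 - 4041/13689 = 0.7048

0.7048


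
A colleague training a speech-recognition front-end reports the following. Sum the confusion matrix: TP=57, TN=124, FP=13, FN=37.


Total = TP + TN + FP + FN
= 57 + 124 + 13 + 37
= 231
(Predicted positive: 70, predicted negative: 161)

231


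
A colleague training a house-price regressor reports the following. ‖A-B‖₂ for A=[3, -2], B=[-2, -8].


d = √((3+ 2)² + (-2+ 8)²)
  = √(25 + 36)
  = √61 = 7.8102

7.8102


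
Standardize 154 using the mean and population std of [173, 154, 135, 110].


μ = 143, σ = 23.3131
z = (154 - 143)/23.3131 = 0.4718

0.4718


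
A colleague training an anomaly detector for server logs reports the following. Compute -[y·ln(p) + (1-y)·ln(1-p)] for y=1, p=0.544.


BCE = -[y·ln(p) + (1-y)·ln(1-p)]
= -1·ln(0.544) - 0
= -ln(0.544) = 0.6088

0.6088


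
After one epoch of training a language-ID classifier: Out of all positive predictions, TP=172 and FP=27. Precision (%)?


Precision = TP/(TP+FP)
= 172/(172+27)
= 172/199 = 86.43%

86.43%


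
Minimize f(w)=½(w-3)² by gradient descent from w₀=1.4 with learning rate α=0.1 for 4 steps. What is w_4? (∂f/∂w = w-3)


step 1: grad = 1.4-3 = -1.6; w = 1.4 - 0.1·(-1.6) = 1.56
step 2: grad = 1.56-3 = -1.44; w = 1.56 - 0.1·(-1.44) = 1.704
step 3: grad = 1.704-3 = -1.296; w = 1.704 - 0.1·(-1.296) = 1.8336
step 4: grad = 1.8336-3 = -1.1664; w = 1.8336 - 0.1·(-1.1664) = 1.95024

1.95024


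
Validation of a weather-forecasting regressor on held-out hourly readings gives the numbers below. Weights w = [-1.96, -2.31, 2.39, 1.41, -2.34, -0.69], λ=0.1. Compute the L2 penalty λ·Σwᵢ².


‖w‖₂² = (-1.96)² + (-2.31)² + (2.39)² + (1.41)² + (-2.34)² + (-0.69)²
     = 3.8416 + 5.3361 + 5.7121 + 1.9881 + 5.4756 + 0.4761
     = 22.8296
λ·‖w‖₂² = 0.1·22.8296 = 2.28296

2.28296


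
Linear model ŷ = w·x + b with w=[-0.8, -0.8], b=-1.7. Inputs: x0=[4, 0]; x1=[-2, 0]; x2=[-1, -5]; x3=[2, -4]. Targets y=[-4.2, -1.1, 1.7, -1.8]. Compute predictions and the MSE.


ŷ0 = (-0.8)·(4) + (-0.8)·(0) - 1.7 = -4.9
ŷ1 = (-0.8)·(-2) + (-0.8)·(0) - 1.7 = -0.1
ŷ2 = (-0.8)·(-1) + (-0.8)·(-5) - 1.7 = 3.1
ŷ3 = (-0.8)·(2) + (-0.8)·(-4) - 1.7 = -0.1
errors² = [0.49, 1.0, 1.96, 2.89]
MSE = 6.3400/4 = 1.585

1.585


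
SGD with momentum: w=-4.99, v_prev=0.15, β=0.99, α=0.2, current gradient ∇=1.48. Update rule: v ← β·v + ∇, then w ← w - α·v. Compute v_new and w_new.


v_new = 0.99·0.15 + 1.48 = 0.1485 + 1.48 = 1.6285
w_new = -4.99 - 0.2·1.6285 = -4.99 - 0.3257 = -5.3157

v_new=1.6285, w_new=-5.3157


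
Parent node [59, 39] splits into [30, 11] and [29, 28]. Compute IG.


Parent = [59, 39], H_parent = 0.9697
H_left = 0.839 (n=41), H_right = 0.9998 (n=57)
H_children = (41/98)·0.839 + (57/98)·0.9998 = 0.9325
IG = 0.9697 - 0.9325 = 0.0372

0.0372


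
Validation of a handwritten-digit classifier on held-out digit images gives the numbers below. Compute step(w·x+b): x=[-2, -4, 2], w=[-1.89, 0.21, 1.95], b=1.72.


z = (-2)·(-1.89) + (-4)·(0.21) + (2)·(1.95) + 1.72
  = 8.56
step(z) = 1 (z≥0)

1


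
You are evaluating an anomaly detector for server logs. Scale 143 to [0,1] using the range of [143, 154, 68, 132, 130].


min=68, max=154
(143-68)/(154-68) = 75/86 = 0.8721

0.8721


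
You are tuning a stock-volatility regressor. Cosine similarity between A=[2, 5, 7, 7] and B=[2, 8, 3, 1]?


A·B = 2·2 + 5·8 + 7·3 + 7·1 = 72
‖A‖ = √127 = 11.2694, ‖B‖ = √78 = 8.8318
cos = 72/(√127·√78) = 72/√9906 = 0.7234

0.7234


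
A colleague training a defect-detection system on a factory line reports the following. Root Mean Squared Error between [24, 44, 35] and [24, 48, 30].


MSE = 41/3 = 13.6667
RMSE = √(41/3) = 3.6968

3.6968


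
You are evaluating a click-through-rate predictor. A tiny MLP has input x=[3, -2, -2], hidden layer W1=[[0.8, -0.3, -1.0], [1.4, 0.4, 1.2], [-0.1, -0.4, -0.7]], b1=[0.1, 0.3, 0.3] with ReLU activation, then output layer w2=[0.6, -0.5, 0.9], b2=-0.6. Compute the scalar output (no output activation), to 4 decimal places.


z1[0] = (0.8)·(3) + (-0.3)·(-2) + (-1.0)·(-2) + 0.1 = 5.1
z1[1] = (1.4)·(3) + (0.4)·(-2) + (1.2)·(-2) + 0.3 = 1.3
z1[2] = (-0.1)·(3) + (-0.4)·(-2) + (-0.7)·(-2) + 0.3 = 2.2
h = ReLU(z1) = [5.1, 1.3, 2.2]
output = (0.6)·(5.1) + (-0.5)·(1.3) + (0.9)·(2.2) - 0.6 = 3.79

3.79


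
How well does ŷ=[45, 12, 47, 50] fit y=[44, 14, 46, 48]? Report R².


ȳ = 38
SS_res = Σ(y-ŷ)² = 10
SS_tot = Σ(y-ȳ)² = 776
R² = 1 - SS_res/SS_tot = 1 - 0.0129 = 0.9871

0.9871


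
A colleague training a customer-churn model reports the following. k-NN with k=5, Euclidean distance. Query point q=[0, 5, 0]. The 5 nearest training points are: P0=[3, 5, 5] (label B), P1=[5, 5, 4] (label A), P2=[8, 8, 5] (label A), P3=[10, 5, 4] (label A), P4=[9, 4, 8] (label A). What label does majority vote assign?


d(q,P0) = 5.831  (label B)
d(q,P1) = 6.4031  (label A)
d(q,P2) = 9.8995  (label A)
d(q,P3) = 10.7703  (label A)
d(q,P4) = 12.083  (label A)
Votes: A=4, B=1
Majority → A

A


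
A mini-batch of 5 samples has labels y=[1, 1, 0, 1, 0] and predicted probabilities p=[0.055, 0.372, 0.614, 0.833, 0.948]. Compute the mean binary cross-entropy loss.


L[0] = -ln(0.055) = 2.9004
L[1] = -ln(0.372) = 0.9889
L[2] = -ln(1-0.614) = -ln(0.386) = 0.9519
L[3] = -ln(0.833) = 0.1827
L[4] = -ln(1-0.948) = -ln(0.052) = 2.9565
mean = (2.9004 + 0.9889 + 0.9519 + 0.1827 + 2.9565)/5 = 1.5961

1.5961


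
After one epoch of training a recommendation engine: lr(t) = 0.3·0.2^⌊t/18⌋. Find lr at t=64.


n_drops = ⌊64/18⌋ = 3
lr = 0.3·0.2^3 = 0.3·0.008 = 0.0024

0.0024


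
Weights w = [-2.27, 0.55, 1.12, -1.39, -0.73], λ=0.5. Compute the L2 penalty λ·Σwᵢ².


‖w‖₂² = (-2.27)² + (0.55)² + (1.12)² + (-1.39)² + (-0.73)²
     = 5.1529 + 0.3025 + 1.2544 + 1.9321 + 0.5329
     = 9.1748
λ·‖w‖₂² = 0.5·9.1748 = 4.5874

4.5874


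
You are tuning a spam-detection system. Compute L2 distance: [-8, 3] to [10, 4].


d = √((-8-10)² + (3-4)²)
  = √(324 + 1)
  = √325 = 18.0278

18.0278


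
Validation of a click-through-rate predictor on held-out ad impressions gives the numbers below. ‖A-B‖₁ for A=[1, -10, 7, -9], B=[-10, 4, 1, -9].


d = |1+ 10| + |-10-4| + |7-1| + |-9+ 9|
  = 11 + 14 + 6 + 0
  = 31

31


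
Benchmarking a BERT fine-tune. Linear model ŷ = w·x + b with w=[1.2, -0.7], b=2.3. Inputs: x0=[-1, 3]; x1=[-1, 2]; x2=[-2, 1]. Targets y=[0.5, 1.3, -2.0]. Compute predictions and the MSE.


ŷ0 = (1.2)·(-1) + (-0.7)·(3) + 2.3 = -1.0
ŷ1 = (1.2)·(-1) + (-0.7)·(2) + 2.3 = -0.3
ŷ2 = (1.2)·(-2) + (-0.7)·(1) + 2.3 = -0.8
errors² = [2.25, 2.56, 1.44]
MSE = 6.2500/3 = 2.0833

2.0833


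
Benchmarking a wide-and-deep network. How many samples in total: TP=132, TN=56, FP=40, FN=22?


Total = TP + TN + FP + FN
= 132 + 56 + 40 + 22
= 250
(Predicted positive: 172, predicted negative: 78)

250


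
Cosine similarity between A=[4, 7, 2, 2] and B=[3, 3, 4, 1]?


A·B = 4·3 + 7·3 + 2·4 + 2·1 = 43
‖A‖ = √73 = 8.544, ‖B‖ = √35 = 5.9161
cos = 43/(√73·√35) = 43/√2555 = 0.8507

0.8507


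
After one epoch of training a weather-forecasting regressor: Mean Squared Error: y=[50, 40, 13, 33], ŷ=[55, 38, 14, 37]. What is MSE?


Squared errors: (50-55)²=25, (40-38)²=4, (13-14)²=1, (33-37)²=16
Sum = 46
MSE = 46/4 = 23/2

23/2


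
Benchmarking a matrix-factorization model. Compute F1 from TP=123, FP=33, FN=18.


Precision = 123/156 = 0.7885
Recall = 123/141 = 0.8723
F1 = 2·P·R/(P+R) = 2·TP/(2·TP+FP+FN) = 246/(246+33+18) = 246/297 = 0.8283

0.8283


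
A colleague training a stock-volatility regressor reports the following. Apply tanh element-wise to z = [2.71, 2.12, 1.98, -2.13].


tanh(2.71) = 0.9912
tanh(2.12) = 0.9716
tanh(1.98) = 0.9626
tanh(-2.13) = -0.9721
result = [0.9912, 0.9716, 0.9626, -0.9721]

[0.9912, 0.9716, 0.9626, -0.9721]


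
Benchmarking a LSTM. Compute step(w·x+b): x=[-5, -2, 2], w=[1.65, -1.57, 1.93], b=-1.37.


z = (-5)·(1.65) + (-2)·(-1.57) + (2)·(1.93) - 1.37
  = -2.62
step(z) = 0 (z<0)

0


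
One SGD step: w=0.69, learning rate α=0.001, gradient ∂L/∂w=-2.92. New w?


w_new = w - α·∇
= 0.69 - 0.001·-2.92
= 0.69 + 0.00292
= 0.69292

0.69292


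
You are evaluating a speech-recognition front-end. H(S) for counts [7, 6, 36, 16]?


Probabilities: [7/65, 6/65, 36/65, 16/65] ≈ [0.1077, 0.0923, 0.5538, 0.2462]
H = -((7/65)·log₂(7/65) + (6/65)·log₂(6/65) + (36/65)·log₂(36/65) + (16/65)·log₂(16/65))
  = 1.6335 bits

1.6335 bits


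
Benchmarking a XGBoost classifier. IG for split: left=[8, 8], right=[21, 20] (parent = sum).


Parent = [29, 28], H_parent = 0.9998
H_left = 1 (n=16), H_right = 0.9996 (n=41)
H_children = (16/57)·1 + (41/57)·0.9996 = 0.9997
IG = 0.9998 - 0.9997 = 0.0001

0.0001


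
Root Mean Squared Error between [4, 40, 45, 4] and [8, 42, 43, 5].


MSE = 25/4 = 6.25
RMSE = √(25/4) = 2.5

2.5


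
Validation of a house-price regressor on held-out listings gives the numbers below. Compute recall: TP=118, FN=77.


Recall = TP/(TP+FN)
= 118/(118+77)
= 118/195 = 60.51%

60.51%


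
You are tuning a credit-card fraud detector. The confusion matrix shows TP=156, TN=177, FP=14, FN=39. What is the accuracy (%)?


Accuracy = (TP+TN)/(TP+TN+FP+FN)
= (156+177)/(386)
= 333/386 = 86.27%

86.27%


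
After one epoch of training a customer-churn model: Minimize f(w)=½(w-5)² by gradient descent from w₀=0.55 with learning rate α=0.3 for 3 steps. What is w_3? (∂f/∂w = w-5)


step 1: grad = 0.55-5 = -4.45; w = 0.55 - 0.3·(-4.45) = 1.885
step 2: grad = 1.885-5 = -3.115; w = 1.885 - 0.3·(-3.115) = 2.8195
step 3: grad = 2.8195-5 = -2.1805; w = 2.8195 - 0.3·(-2.1805) = 3.47365

3.47365


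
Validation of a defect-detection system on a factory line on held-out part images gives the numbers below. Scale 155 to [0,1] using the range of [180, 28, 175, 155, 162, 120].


min=28, max=180
(155-28)/(180-28) = 127/152 = 0.8355

0.8355


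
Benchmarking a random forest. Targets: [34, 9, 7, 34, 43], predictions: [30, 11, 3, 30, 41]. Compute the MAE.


Absolute errors: |34-30|=4, |9-11|=2, |7-3|=4, |34-30|=4, |43-41|=2
Sum = 16
MAE = 16/5 = 16/5

16/5


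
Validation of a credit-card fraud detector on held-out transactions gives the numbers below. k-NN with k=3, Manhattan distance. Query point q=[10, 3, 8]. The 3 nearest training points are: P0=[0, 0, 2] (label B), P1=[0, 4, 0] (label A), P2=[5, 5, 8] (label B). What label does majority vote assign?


d(q,P0) = 19  (label B)
d(q,P1) = 19  (label A)
d(q,P2) = 7  (label B)
Votes: A=1, B=2
Majority → B

B


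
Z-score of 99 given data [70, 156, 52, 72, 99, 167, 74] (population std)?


μ = 98.5714, σ = 41.8769
z = (99 - 98.5714)/41.8769 = 0.0102

0.0102


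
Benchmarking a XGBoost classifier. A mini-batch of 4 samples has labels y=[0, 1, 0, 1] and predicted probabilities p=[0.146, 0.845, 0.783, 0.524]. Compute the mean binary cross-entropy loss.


L[0] = -ln(1-0.146) = -ln(0.854) = 0.1578
L[1] = -ln(0.845) = 0.1684
L[2] = -ln(1-0.783) = -ln(0.217) = 1.5279
L[3] = -ln(0.524) = 0.6463
mean = (0.1578 + 0.1684 + 1.5279 + 0.6463)/4 = 0.6251

0.6251


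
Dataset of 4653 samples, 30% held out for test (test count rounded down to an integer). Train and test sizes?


Test = ⌊4653·30/100⌋ = 1395
Train = 4653 - 1395 = 3258

Train: 3258, Test: 1395


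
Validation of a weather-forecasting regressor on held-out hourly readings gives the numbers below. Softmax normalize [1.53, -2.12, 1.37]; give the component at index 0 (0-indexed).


Exponentials: e^1.53=4.6182, e^-2.12=0.12, e^1.37=3.9354
Sum = 8.6736
Softmax = [0.5324, 0.0138, 0.4537]
p[0] = 4.6182/8.6736 = 0.5324

0.5324


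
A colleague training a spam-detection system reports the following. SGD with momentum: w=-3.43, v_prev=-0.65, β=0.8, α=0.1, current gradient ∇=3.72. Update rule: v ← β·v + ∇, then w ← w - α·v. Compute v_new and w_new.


v_new = 0.8·-0.65 + 3.72 = -0.52 + 3.72 = 3.2
w_new = -3.43 - 0.1·3.2 = -3.43 - 0.32 = -3.75

v_new=3.2, w_new=-3.75


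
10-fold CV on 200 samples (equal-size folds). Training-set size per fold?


Fold size = 200/10 = 20
Training per fold = 200 - 20 = 180

180


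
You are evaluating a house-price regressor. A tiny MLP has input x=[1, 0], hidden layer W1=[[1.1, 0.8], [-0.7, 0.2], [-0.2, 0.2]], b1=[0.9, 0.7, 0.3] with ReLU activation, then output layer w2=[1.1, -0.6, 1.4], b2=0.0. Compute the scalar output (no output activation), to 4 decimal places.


z1[0] = (1.1)·(1) + (0.8)·(0) + 0.9 = 2.0
z1[1] = (-0.7)·(1) + (0.2)·(0) + 0.7 = 0.0
z1[2] = (-0.2)·(1) + (0.2)·(0) + 0.3 = 0.1
h = ReLU(z1) = [2.0, 0.0, 0.1]
output = (1.1)·(2.0) + (-0.6)·(0.0) + (1.4)·(0.1) + 0.0 = 2.34

2.34


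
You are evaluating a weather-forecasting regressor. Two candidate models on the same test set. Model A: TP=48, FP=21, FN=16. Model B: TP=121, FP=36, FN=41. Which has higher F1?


Model A: P=48/69=0.6957, R=48/64=0.75, F1=2PR/(P+R)=2TP/(2TP+FP+FN)=96/133=0.7218
Model B: P=121/157=0.7707, R=121/162=0.7469, F1=2PR/(P+R)=2TP/(2TP+FP+FN)=242/319=0.7586
0.7218 < 0.7586 → Model B

Model B


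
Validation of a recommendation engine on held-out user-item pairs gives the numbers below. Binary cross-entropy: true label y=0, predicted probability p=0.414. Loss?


BCE = -[y·ln(p) + (1-y)·ln(1-p)]
= -0 - 1·ln(1-0.414)
= -ln(0.586) = 0.5344

0.5344


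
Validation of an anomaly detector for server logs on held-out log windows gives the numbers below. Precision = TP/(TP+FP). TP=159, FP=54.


Precision = TP/(TP+FP)
= 159/(159+54)
= 159/213 = 74.65%

74.65%


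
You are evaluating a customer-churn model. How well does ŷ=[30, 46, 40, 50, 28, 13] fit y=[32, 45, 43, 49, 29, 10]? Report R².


ȳ = 34.6667
SS_res = Σ(y-ŷ)² = 25
SS_tot = Σ(y-ȳ)² = 1029.33
R² = 1 - SS_res/SS_tot = 1 - 0.0243 = 0.9757

0.9757


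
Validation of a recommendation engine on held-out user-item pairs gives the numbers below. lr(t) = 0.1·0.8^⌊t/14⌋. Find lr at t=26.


n_drops = ⌊26/14⌋ = 1
lr = 0.1·0.8^1 = 0.1·0.8 = 0.08

0.08


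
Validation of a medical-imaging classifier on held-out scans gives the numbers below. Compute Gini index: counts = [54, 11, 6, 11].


Probabilities: [54/82, 11/82, 6/82, 11/82] ≈ [0.6585, 0.1341, 0.0732, 0.1341]
Σpᵢ² = (2916 + 121 + 36 + 121)/82² = 3194/6724
Gini = 1 - Σpᵢ² = 1 - 3194/6724 = 0.525

0.525


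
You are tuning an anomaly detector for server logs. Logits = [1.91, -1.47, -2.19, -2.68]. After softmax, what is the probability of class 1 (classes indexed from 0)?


Exponentials: e^1.91=6.7531, e^-1.47=0.2299, e^-2.19=0.1119, e^-2.68=0.0686
Sum = 7.1635
Softmax = [0.9427, 0.0321, 0.0156, 0.0096]
p[1] = 0.2299/7.1635 = 0.0321

0.0321


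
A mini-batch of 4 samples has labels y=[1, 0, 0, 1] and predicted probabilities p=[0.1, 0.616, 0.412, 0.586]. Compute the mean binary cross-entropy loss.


L[0] = -ln(0.1) = 2.3026
L[1] = -ln(1-0.616) = -ln(0.384) = 0.9571
L[2] = -ln(1-0.412) = -ln(0.588) = 0.531
L[3] = -ln(0.586) = 0.5344
mean = (2.3026 + 0.9571 + 0.531 + 0.5344)/4 = 1.0813

1.0813


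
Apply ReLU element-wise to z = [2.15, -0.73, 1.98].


ReLU(2.15) = max(0, 2.15) = 2.15
ReLU(-0.73) = max(0, -0.73) = 0.0
ReLU(1.98) = max(0, 1.98) = 1.98
result = [2.15, 0.0, 1.98]

[2.15, 0.0, 1.98]


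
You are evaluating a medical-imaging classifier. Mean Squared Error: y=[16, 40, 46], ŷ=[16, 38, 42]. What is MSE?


Squared errors: (16-16)²=0, (40-38)²=4, (46-42)²=16
Sum = 20
MSE = 20/3 = 20/3

20/3


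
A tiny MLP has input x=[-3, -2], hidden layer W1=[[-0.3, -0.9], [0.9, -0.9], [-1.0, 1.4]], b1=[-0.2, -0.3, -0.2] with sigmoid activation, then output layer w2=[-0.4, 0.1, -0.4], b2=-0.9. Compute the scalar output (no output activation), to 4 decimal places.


z1[0] = (-0.3)·(-3) + (-0.9)·(-2) - 0.2 = 2.5
z1[1] = (0.9)·(-3) + (-0.9)·(-2) - 0.3 = -1.2
z1[2] = (-1.0)·(-3) + (1.4)·(-2) - 0.2 = 0.0
h = sigmoid(z1) = [0.9241, 0.2315, 0.5]
output = (-0.4)·(0.9241) + (0.1)·(0.2315) + (-0.4)·(0.5) - 0.9 = -1.4465

-1.4465


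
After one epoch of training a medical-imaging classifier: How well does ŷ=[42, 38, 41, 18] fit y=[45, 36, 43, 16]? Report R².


ȳ = 35
SS_res = Σ(y-ŷ)² = 21
SS_tot = Σ(y-ȳ)² = 526
R² = 1 - SS_res/SS_tot = 1 - 0.0399 = 0.9601

0.9601


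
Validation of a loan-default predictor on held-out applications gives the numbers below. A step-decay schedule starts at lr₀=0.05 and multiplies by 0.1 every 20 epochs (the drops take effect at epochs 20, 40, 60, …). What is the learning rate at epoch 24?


n_drops = ⌊24/20⌋ = 1
lr = 0.05·0.1^1 = 0.05·0.1 = 0.005

0.005


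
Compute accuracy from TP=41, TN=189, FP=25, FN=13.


Accuracy = (TP+TN)/(TP+TN+FP+FN)
= (41+189)/(268)
= 230/268 = 85.82%

85.82%


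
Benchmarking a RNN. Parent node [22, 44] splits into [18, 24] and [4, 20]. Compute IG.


Parent = [22, 44], H_parent = 0.9183
H_left = 0.9852 (n=42), H_right = 0.65 (n=24)
H_children = (42/66)·0.9852 + (24/66)·0.65 = 0.8633
IG = 0.9183 - 0.8633 = 0.055

0.055


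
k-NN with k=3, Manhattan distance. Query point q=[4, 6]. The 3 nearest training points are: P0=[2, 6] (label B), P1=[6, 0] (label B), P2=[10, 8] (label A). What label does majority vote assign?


d(q,P0) = 2  (label B)
d(q,P1) = 8  (label B)
d(q,P2) = 8  (label A)
Votes: A=1, B=2
Majority → B

B


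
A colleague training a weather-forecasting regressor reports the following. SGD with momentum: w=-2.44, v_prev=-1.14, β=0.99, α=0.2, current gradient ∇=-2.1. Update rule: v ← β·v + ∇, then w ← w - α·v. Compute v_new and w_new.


v_new = 0.99·-1.14 - 2.1 = -1.1286 - 2.1 = -3.2286
w_new = -2.44 - 0.2·-3.2286 = -2.44 + 0.64572 = -1.79428

v_new=-3.2286, w_new=-1.79428


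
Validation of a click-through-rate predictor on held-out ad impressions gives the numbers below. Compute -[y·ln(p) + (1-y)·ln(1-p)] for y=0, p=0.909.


BCE = -[y·ln(p) + (1-y)·ln(1-p)]
= -0 - 1·ln(1-0.909)
= -ln(0.091) = 2.3969

2.3969


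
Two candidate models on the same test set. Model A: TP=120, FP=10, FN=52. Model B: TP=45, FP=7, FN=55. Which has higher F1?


Model A: P=120/130=0.9231, R=120/172=0.6977, F1=2PR/(P+R)=2TP/(2TP+FP+FN)=240/302=0.7947
Model B: P=45/52=0.8654, R=45/100=0.45, F1=2PR/(P+R)=2TP/(2TP+FP+FN)=90/152=0.5921
0.7947 > 0.5921 → Model A

Model A


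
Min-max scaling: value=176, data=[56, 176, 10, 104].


min=10, max=176
(176-10)/(176-10) = 166/166 = 1.0

1.0


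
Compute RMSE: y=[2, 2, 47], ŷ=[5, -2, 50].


MSE = 34/3 = 11.3333
RMSE = √(34/3) = 3.3665

3.3665


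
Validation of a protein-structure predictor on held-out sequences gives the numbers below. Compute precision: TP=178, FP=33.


Precision = TP/(TP+FP)
= 178/(178+33)
= 178/211 = 84.36%

84.36%


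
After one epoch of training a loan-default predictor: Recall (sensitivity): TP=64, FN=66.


Recall = TP/(TP+FN)
= 64/(64+66)
= 64/130 = 49.23%

49.23%


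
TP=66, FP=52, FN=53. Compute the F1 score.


Precision = 66/118 = 0.5593
Recall = 66/119 = 0.5546
F1 = 2·P·R/(P+R) = 2·TP/(2·TP+FP+FN) = 132/(132+52+53) = 132/237 = 0.557

0.557


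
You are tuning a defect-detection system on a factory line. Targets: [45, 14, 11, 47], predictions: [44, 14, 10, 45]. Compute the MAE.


Absolute errors: |45-44|=1, |14-14|=0, |11-10|=1, |47-45|=2
Sum = 4
MAE = 4/4 = 1

1


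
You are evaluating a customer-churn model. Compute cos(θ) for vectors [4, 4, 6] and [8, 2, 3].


A·B = 4·8 + 4·2 + 6·3 = 58
‖A‖ = √68 = 8.2462, ‖B‖ = √77 = 8.775
cos = 58/(√68·√77) = 58/√5236 = 0.8015

0.8015


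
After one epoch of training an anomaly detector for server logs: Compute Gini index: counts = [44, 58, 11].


Probabilities: [44/113, 58/113, 11/113] ≈ [0.3894, 0.5133, 0.0973]
Σpᵢ² = (1936 + 3364 + 121)/113² = 5421/12769
Gini = 1 - Σpᵢ² = 1 - 5421/12769 = 0.5755

0.5755


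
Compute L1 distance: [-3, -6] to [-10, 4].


d = |-3+ 10| + |-6-4|
  = 7 + 10
  = 17

17


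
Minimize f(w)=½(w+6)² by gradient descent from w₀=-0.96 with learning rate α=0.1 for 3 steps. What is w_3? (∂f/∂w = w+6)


step 1: grad = -0.96+6 = 5.04; w = -0.96 - 0.1·(5.04) = -1.464
step 2: grad = -1.464+6 = 4.536; w = -1.464 - 0.1·(4.536) = -1.9176
step 3: grad = -1.9176+6 = 4.0824; w = -1.9176 - 0.1·(4.0824) = -2.32584

-2.32584


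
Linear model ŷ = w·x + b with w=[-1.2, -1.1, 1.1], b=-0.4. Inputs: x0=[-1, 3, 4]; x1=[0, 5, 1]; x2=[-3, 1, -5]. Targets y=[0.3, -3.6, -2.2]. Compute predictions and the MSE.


ŷ0 = (-1.2)·(-1) + (-1.1)·(3) + (1.1)·(4) - 0.4 = 1.9
ŷ1 = (-1.2)·(0) + (-1.1)·(5) + (1.1)·(1) - 0.4 = -4.8
ŷ2 = (-1.2)·(-3) + (-1.1)·(1) + (1.1)·(-5) - 0.4 = -3.4
errors² = [2.56, 1.44, 1.44]
MSE = 5.4400/3 = 1.8133

1.8133


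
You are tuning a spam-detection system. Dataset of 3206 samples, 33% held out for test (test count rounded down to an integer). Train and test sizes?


Test = ⌊3206·33/100⌋ = 1057
Train = 3206 - 1057 = 2149

Train: 2149, Test: 1057


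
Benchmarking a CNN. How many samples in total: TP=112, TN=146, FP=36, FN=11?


Total = TP + TN + FP + FN
= 112 + 146 + 36 + 11
= 305
(Predicted positive: 148, predicted negative: 157)

305


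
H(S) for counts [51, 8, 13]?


Probabilities: [51/72, 8/72, 13/72] ≈ [0.7083, 0.1111, 0.1806]
H = -((51/72)·log₂(51/72) + (8/72)·log₂(8/72) + (13/72)·log₂(13/72))
  = 1.1505 bits

1.1505 bits


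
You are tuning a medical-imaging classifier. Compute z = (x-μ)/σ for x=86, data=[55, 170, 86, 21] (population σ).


μ = 83, σ = 55.2404
z = (86 - 83)/55.2404 = 0.0543

0.0543


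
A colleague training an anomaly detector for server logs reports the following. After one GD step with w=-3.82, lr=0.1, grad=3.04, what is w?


w_new = w - α·∇
= -3.82 - 0.1·3.04
= -3.82 - 0.304
= -4.124

-4.124


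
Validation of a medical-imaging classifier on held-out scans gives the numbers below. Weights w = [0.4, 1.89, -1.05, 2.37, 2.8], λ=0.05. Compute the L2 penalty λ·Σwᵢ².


‖w‖₂² = (0.4)² + (1.89)² + (-1.05)² + (2.37)² + (2.8)²
     = 0.16 + 3.5721 + 1.1025 + 5.6169 + 7.84
     = 18.2915
λ·‖w‖₂² = 0.05·18.2915 = 0.914575

0.914575


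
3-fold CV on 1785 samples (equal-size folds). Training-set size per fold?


Fold size = 1785/3 = 595
Training per fold = 1785 - 595 = 1190

1190


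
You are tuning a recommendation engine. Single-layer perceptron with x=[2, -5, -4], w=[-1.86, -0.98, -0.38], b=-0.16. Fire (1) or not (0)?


z = (2)·(-1.86) + (-5)·(-0.98) + (-4)·(-0.38) - 0.16
  = 2.54
step(z) = 1 (z≥0)

1


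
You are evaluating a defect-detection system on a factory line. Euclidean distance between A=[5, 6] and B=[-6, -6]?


d = √((5+ 6)² + (6+ 6)²)
  = √(121 + 144)
  = √265 = 16.2788

16.2788


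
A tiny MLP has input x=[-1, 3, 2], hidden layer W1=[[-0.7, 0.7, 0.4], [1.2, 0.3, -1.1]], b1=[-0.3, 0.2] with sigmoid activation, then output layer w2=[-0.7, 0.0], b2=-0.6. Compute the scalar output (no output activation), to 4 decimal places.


z1[0] = (-0.7)·(-1) + (0.7)·(3) + (0.4)·(2) - 0.3 = 3.3
z1[1] = (1.2)·(-1) + (0.3)·(3) + (-1.1)·(2) + 0.2 = -2.3
h = sigmoid(z1) = [0.9644, 0.0911]
output = (-0.7)·(0.9644) + (0.0)·(0.0911) - 0.6 = -1.2751

-1.2751


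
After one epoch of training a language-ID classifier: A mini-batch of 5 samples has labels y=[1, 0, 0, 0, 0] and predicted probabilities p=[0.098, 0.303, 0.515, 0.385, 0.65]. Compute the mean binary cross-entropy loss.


L[0] = -ln(0.098) = 2.3228
L[1] = -ln(1-0.303) = -ln(0.697) = 0.361
L[2] = -ln(1-0.515) = -ln(0.485) = 0.7236
L[3] = -ln(1-0.385) = -ln(0.615) = 0.4861
L[4] = -ln(1-0.65) = -ln(0.35) = 1.0498
mean = (2.3228 + 0.361 + 0.7236 + 0.4861 + 1.0498)/5 = 0.9887

0.9887


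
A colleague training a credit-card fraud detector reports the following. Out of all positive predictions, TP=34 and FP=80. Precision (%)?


Precision = TP/(TP+FP)
= 34/(34+80)
= 34/114 = 29.82%

29.82%


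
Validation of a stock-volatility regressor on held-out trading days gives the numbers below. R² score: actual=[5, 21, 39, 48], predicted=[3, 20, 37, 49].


ȳ = 28.25
SS_res = Σ(y-ŷ)² = 10
SS_tot = Σ(y-ȳ)² = 1098.75
R² = 1 - SS_res/SS_tot = 1 - 0.0091 = 0.9909

0.9909


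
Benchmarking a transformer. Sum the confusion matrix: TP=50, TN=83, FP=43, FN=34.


Total = TP + TN + FP + FN
= 50 + 83 + 43 + 34
= 210
(Predicted positive: 93, predicted negative: 117)

210


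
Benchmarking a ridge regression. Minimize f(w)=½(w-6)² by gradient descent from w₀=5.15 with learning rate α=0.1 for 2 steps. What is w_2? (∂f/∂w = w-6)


step 1: grad = 5.15-6 = -0.85; w = 5.15 - 0.1·(-0.85) = 5.235
step 2: grad = 5.235-6 = -0.765; w = 5.235 - 0.1·(-0.765) = 5.3115

5.3115


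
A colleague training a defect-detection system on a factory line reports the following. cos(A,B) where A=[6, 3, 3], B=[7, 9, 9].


A·B = 6·7 + 3·9 + 3·9 = 96
‖A‖ = √54 = 7.3485, ‖B‖ = √211 = 14.5258
cos = 96/(√54·√211) = 96/√11394 = 0.8994

0.8994


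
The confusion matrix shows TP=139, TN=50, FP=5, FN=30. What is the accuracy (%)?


Accuracy = (TP+TN)/(TP+TN+FP+FN)
= (139+50)/(224)
= 189/224 = 84.38%

84.38%


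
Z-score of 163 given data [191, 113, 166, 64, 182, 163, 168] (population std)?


μ = 149.5714, σ = 41.7778
z = (163 - 149.5714)/41.7778 = 0.3214

0.3214


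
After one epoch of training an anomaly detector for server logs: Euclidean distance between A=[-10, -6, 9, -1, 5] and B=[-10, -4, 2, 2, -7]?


d = √((-10+ 10)² + (-6+ 4)² + (9-2)² + (-1-2)² + (5+ 7)²)
  = √(0 + 4 + 49 + 9 + 144)
  = √206 = 14.3527

14.3527


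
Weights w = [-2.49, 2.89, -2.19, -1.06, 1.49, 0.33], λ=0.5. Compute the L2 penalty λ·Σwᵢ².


‖w‖₂² = (-2.49)² + (2.89)² + (-2.19)² + (-1.06)² + (1.49)² + (0.33)²
     = 6.2001 + 8.3521 + 4.7961 + 1.1236 + 2.2201 + 0.1089
     = 22.8009
λ·‖w‖₂² = 0.5·22.8009 = 11.40045

11.40045


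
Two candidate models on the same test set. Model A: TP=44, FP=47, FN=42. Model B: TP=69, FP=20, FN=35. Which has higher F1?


Model A: P=44/91=0.4835, R=44/86=0.5116, F1=2PR/(P+R)=2TP/(2TP+FP+FN)=88/177=0.4972
Model B: P=69/89=0.7753, R=69/104=0.6635, F1=2PR/(P+R)=2TP/(2TP+FP+FN)=138/193=0.715
0.4972 < 0.715 → Model B

Model B


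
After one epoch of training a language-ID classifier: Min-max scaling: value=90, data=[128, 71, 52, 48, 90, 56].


min=48, max=128
(90-48)/(128-48) = 42/80 = 0.525

0.525


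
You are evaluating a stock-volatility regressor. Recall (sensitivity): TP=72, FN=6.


Recall = TP/(TP+FN)
= 72/(72+6)
= 72/78 = 92.31%

92.31%


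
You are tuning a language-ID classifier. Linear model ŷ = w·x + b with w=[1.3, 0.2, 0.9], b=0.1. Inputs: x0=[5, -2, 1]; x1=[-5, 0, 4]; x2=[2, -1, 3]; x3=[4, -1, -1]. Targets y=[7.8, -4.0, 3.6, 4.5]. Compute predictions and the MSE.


ŷ0 = (1.3)·(5) + (0.2)·(-2) + (0.9)·(1) + 0.1 = 7.1
ŷ1 = (1.3)·(-5) + (0.2)·(0) + (0.9)·(4) + 0.1 = -2.8
ŷ2 = (1.3)·(2) + (0.2)·(-1) + (0.9)·(3) + 0.1 = 5.2
ŷ3 = (1.3)·(4) + (0.2)·(-1) + (0.9)·(-1) + 0.1 = 4.2
errors² = [0.49, 1.44, 2.56, 0.09]
MSE = 4.5800/4 = 1.145

1.145


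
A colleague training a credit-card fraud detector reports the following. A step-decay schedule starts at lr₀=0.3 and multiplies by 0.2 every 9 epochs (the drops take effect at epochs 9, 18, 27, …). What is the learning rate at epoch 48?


n_drops = ⌊48/9⌋ = 5
lr = 0.3·0.2^5 = 0.3·0.00032 = 0.000096

0.000096


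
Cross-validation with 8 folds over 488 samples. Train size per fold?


Fold size = 488/8 = 61
Training per fold = 488 - 61 = 427

427


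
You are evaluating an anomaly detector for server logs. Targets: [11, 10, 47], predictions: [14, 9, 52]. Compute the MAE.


Absolute errors: |11-14|=3, |10-9|=1, |47-52|=5
Sum = 9
MAE = 9/3 = 3

3


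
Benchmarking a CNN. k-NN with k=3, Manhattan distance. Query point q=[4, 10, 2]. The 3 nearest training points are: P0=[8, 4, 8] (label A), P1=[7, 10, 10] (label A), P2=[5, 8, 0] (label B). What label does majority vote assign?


d(q,P0) = 16  (label A)
d(q,P1) = 11  (label A)
d(q,P2) = 5  (label B)
Votes: A=2, B=1
Majority → A

A


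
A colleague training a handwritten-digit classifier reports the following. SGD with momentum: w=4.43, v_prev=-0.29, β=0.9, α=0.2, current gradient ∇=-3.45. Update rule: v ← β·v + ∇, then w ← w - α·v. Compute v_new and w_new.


v_new = 0.9·-0.29 - 3.45 = -0.261 - 3.45 = -3.711
w_new = 4.43 - 0.2·-3.711 = 4.43 + 0.7422 = 5.1722

v_new=-3.711, w_new=5.1722


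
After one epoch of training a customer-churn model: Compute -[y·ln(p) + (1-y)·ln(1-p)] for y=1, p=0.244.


BCE = -[y·ln(p) + (1-y)·ln(1-p)]
= -1·ln(0.244) - 0
= -ln(0.244) = 1.4106

1.4106


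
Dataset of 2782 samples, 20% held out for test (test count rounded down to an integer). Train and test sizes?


Test = ⌊2782·20/100⌋ = 556
Train = 2782 - 556 = 2226

Train: 2226, Test: 556


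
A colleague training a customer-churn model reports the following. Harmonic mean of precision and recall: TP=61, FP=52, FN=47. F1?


Precision = 61/113 = 0.5398
Recall = 61/108 = 0.5648
F1 = 2·P·R/(P+R) = 2·TP/(2·TP+FP+FN) = 122/(122+52+47) = 122/221 = 0.552

0.552


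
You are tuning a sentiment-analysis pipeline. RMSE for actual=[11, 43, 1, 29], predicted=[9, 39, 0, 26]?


MSE = 30/4 = 7.5
RMSE = √(30/4) = 2.7386

2.7386


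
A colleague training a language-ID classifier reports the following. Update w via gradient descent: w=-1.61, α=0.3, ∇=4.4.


w_new = w - α·∇
= -1.61 - 0.3·4.4
= -1.61 - 1.32
= -2.93

-2.93


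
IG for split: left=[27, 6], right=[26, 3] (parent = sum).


Parent = [53, 9], H_parent = 0.5976
H_left = 0.684 (n=33), H_right = 0.4798 (n=29)
H_children = (33/62)·0.684 + (29/62)·0.4798 = 0.5885
IG = 0.5976 - 0.5885 = 0.0091

0.0091


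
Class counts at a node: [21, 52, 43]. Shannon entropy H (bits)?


Probabilities: [21/116, 52/116, 43/116] ≈ [0.181, 0.4483, 0.3707]
H = -((21/116)·log₂(21/116) + (52/116)·log₂(52/116) + (43/116)·log₂(43/116))
  = 1.496 bits

1.496 bits


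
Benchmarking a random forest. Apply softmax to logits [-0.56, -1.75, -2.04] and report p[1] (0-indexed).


Exponentials: e^-0.56=0.5712, e^-1.75=0.1738, e^-2.04=0.13
Sum = 0.875
Softmax = [0.6528, 0.1986, 0.1486]
p[1] = 0.1738/0.875 = 0.1986

0.1986


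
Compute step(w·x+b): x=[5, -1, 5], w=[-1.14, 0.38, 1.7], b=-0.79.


z = (5)·(-1.14) + (-1)·(0.38) + (5)·(1.7) - 0.79
  = 1.63
step(z) = 1 (z≥0)

1


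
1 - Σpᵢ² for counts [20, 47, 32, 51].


Probabilities: [20/150, 47/150, 32/150, 51/150] ≈ [0.1333, 0.3133, 0.2133, 0.34]
Σpᵢ² = (400 + 2209 + 1024 + 2601)/150² = 6234/22500
Gini = 1 - Σpᵢ² = 1 - 6234/22500 = 0.7229

0.7229


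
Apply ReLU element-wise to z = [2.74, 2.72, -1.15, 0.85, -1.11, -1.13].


ReLU(2.74) = max(0, 2.74) = 2.74
ReLU(2.72) = max(0, 2.72) = 2.72
ReLU(-1.15) = max(0, -1.15) = 0.0
ReLU(0.85) = max(0, 0.85) = 0.85
ReLU(-1.11) = max(0, -1.11) = 0.0
ReLU(-1.13) = max(0, -1.13) = 0.0
result = [2.74, 2.72, 0.0, 0.85, 0.0, 0.0]

[2.74, 2.72, 0.0, 0.85, 0.0, 0.0]


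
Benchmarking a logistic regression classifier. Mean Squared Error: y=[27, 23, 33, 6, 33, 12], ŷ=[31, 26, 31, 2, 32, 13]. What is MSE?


Squared errors: (27-31)²=16, (23-26)²=9, (33-31)²=4, (6-2)²=16, (33-32)²=1, (12-13)²=1
Sum = 47
MSE = 47/6 = 47/6

47/6


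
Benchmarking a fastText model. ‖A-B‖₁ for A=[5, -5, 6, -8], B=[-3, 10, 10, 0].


d = |5+ 3| + |-5-10| + |6-10| + |-8-0|
  = 8 + 15 + 4 + 8
  = 35

35


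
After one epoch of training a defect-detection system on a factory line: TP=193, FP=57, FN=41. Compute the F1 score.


Precision = 193/250 = 0.772
Recall = 193/234 = 0.8248
F1 = 2·P·R/(P+R) = 2·TP/(2·TP+FP+FN) = 386/(386+57+41) = 386/484 = 0.7975

0.7975


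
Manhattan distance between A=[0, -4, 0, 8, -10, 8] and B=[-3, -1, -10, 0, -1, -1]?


d = |0+ 3| + |-4+ 1| + |0+ 10| + |8-0| + |-10+ 1| + |8+ 1|
  = 3 + 3 + 10 + 8 + 9 + 9
  = 42

42


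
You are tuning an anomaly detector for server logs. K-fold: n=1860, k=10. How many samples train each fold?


Fold size = 1860/10 = 186
Training per fold = 1860 - 186 = 1674

1674


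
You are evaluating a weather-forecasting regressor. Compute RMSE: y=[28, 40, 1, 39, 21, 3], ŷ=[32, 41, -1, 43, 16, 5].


MSE = 66/6 = 11
RMSE = √(66/6) = 3.3166

3.3166


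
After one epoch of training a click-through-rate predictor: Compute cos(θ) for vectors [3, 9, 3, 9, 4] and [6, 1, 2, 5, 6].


A·B = 3·6 + 9·1 + 3·2 + 9·5 + 4·6 = 102
‖A‖ = √196 = 14, ‖B‖ = √102 = 10.0995
cos = 102/(√196·√102) = 102/√19992 = 0.7214

0.7214


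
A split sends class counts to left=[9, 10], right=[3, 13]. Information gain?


Parent = [12, 23], H_parent = 0.9275
H_left = 0.998 (n=19), H_right = 0.6962 (n=16)
H_children = (19/35)·0.998 + (16/35)·0.6962 = 0.86
IG = 0.9275 - 0.86 = 0.0675

0.0675


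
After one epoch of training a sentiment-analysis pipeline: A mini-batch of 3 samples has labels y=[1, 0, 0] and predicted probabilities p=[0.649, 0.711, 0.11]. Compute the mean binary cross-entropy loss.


L[0] = -ln(0.649) = 0.4323
L[1] = -ln(1-0.711) = -ln(0.289) = 1.2413
L[2] = -ln(1-0.11) = -ln(0.89) = 0.1165
mean = (0.4323 + 1.2413 + 0.1165)/3 = 0.5967

0.5967


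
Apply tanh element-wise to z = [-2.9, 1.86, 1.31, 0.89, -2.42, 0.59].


tanh(-2.9) = -0.994
tanh(1.86) = 0.9527
tanh(1.31) = 0.8643
tanh(0.89) = 0.7114
tanh(-2.42) = -0.9843
tanh(0.59) = 0.5299
result = [-0.994, 0.9527, 0.8643, 0.7114, -0.9843, 0.5299]

[-0.994, 0.9527, 0.8643, 0.7114, -0.9843, 0.5299]


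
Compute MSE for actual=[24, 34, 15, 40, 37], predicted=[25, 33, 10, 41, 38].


Squared errors: (24-25)²=1, (34-33)²=1, (15-10)²=25, (40-41)²=1, (37-38)²=1
Sum = 29
MSE = 29/5 = 29/5

29/5


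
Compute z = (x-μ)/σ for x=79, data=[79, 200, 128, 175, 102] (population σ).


μ = 136.8, σ = 44.9061
z = (79 - 136.8)/44.9061 = -1.2871

-1.2871


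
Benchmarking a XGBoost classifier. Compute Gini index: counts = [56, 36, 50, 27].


Probabilities: [56/169, 36/169, 50/169, 27/169] ≈ [0.3314, 0.213, 0.2959, 0.1598]
Σpᵢ² = (3136 + 1296 + 2500 + 729)/169² = 7661/28561
Gini = 1 - Σpᵢ² = 1 - 7661/28561 = 0.7318

0.7318


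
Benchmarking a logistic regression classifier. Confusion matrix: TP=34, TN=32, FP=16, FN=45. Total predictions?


Total = TP + TN + FP + FN
= 34 + 32 + 16 + 45
= 127
(Predicted positive: 50, predicted negative: 77)

127


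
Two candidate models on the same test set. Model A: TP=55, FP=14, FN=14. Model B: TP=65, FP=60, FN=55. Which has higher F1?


Model A: P=55/69=0.7971, R=55/69=0.7971, F1=2PR/(P+R)=2TP/(2TP+FP+FN)=110/138=0.7971
Model B: P=65/125=0.52, R=65/120=0.5417, F1=2PR/(P+R)=2TP/(2TP+FP+FN)=130/245=0.5306
0.7971 > 0.5306 → Model A

Model A


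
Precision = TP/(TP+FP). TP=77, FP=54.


Precision = TP/(TP+FP)
= 77/(77+54)
= 77/131 = 58.78%

58.78%


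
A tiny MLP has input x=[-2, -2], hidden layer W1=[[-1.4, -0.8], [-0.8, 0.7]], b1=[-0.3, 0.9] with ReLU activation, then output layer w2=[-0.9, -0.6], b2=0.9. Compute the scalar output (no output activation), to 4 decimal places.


z1[0] = (-1.4)·(-2) + (-0.8)·(-2) - 0.3 = 4.1
z1[1] = (-0.8)·(-2) + (0.7)·(-2) + 0.9 = 1.1
h = ReLU(z1) = [4.1, 1.1]
output = (-0.9)·(4.1) + (-0.6)·(1.1) + 0.9 = -3.45

-3.45
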